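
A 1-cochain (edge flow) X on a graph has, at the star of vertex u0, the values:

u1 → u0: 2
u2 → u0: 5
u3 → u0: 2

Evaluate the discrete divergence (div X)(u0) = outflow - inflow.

Divergence = sum of outgoing flows = (-2) + (-5) + (-2) = -9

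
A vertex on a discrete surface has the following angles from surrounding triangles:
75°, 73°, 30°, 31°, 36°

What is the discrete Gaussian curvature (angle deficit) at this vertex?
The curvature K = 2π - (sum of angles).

Sum of angles = 245°. K = 360° - 245° = 115° = 23π/36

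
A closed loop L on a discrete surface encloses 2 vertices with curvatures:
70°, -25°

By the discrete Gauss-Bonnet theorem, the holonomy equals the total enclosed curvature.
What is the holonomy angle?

Holonomy = total enclosed curvature = 70° + (-25°) = 45°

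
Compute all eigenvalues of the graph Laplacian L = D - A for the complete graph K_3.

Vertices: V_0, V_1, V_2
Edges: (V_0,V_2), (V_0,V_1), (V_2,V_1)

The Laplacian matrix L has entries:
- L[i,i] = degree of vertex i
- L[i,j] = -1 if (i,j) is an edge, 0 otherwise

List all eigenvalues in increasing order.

For the complete graph K_n, L = nI − J (J = all-ones matrix). J has eigenvalues n (once, eigenvector 𝟙) and 0 (multiplicity n−1), so L has eigenvalues 0 (once) and n (multiplicity n−1). Here n = 3: eigenvalue 0 once and 3 with multiplicity 2.
Laplacian eigenvalues (increasing order): [0.0, 3.0, 3.0]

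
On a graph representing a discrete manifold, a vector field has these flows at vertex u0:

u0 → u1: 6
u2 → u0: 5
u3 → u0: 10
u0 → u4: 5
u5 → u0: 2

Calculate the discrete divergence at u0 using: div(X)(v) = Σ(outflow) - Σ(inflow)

Divergence = sum of outgoing flows = 6 + (-5) + (-10) + 5 + (-2) = -6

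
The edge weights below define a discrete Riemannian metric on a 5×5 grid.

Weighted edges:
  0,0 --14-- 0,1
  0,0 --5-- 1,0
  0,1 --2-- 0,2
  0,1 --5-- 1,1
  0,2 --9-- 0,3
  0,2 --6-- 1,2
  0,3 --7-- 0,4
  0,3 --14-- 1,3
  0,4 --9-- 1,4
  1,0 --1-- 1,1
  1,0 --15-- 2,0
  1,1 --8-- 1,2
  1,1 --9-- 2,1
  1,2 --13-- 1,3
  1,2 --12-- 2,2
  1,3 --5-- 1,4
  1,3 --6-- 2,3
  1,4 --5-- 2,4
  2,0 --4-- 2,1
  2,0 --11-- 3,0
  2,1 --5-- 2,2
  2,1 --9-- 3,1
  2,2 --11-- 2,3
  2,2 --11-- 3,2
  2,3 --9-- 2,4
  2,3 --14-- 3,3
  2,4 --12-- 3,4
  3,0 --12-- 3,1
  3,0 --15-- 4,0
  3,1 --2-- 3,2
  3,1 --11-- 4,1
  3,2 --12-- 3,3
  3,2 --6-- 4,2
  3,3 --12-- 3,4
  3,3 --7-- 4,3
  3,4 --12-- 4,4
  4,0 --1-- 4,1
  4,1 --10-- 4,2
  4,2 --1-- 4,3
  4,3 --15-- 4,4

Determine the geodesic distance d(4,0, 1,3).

Shortest path: 4,0 → 4,1 → 4,2 → 4,3 → 3,3 → 2,3 → 1,3, total weight = 39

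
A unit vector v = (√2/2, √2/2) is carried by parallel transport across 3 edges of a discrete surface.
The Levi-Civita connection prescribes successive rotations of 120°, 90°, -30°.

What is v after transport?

Total rotation: 120° + 90° + (-30°) = 180°. Final vector: (-0.7071, -0.7071)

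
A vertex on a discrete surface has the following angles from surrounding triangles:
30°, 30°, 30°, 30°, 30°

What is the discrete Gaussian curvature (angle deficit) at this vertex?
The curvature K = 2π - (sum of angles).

Sum of angles = 150°. K = 360° - 150° = 210° = 7π/6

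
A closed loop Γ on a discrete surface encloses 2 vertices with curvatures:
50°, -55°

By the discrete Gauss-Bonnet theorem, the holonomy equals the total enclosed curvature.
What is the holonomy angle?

Holonomy = total enclosed curvature = 50° + (-55°) = -5°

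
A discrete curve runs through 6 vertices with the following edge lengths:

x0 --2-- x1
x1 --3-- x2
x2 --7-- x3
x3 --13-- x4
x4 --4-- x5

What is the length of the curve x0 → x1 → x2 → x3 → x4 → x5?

Arc length = 2 + 3 + 7 + 13 + 4 = 29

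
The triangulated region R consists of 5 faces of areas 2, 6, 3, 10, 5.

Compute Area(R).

2 + 6 + 3 + 10 + 5 = 26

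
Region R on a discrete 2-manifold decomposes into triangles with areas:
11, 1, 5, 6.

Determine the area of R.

11 + 1 + 5 + 6 = 23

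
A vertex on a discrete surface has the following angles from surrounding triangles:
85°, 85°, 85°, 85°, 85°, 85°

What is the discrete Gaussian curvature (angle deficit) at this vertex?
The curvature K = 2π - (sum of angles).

Sum of angles = 510°. K = 360° - 510° = -150°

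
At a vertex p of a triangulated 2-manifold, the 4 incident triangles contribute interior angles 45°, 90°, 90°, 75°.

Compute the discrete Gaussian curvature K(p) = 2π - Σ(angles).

Sum of angles = 300°. K = 360° - 300° = 60° = π/3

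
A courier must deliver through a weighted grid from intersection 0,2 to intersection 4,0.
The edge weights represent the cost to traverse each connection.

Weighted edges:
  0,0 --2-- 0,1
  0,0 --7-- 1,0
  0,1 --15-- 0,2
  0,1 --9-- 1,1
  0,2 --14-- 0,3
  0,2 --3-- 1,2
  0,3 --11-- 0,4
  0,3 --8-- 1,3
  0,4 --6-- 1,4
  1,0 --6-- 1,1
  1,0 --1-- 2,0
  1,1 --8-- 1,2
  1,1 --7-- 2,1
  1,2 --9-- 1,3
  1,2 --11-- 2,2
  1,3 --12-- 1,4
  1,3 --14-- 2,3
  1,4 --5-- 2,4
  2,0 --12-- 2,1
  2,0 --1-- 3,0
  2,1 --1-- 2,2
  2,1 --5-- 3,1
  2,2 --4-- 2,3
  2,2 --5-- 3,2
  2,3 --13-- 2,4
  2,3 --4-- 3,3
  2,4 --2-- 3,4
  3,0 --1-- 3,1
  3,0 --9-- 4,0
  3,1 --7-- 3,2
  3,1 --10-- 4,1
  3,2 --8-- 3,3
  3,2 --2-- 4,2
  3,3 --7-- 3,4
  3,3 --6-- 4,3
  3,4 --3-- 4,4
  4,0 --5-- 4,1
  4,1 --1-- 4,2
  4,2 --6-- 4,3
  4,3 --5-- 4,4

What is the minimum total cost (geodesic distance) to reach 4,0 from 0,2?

Shortest path: 0,2 → 1,2 → 2,2 → 3,2 → 4,2 → 4,1 → 4,0, total weight = 27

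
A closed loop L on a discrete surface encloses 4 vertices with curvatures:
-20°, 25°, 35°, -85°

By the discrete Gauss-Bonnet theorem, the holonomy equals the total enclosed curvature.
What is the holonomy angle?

Holonomy = total enclosed curvature = (-20°) + 25° + 35° + (-85°) = -45°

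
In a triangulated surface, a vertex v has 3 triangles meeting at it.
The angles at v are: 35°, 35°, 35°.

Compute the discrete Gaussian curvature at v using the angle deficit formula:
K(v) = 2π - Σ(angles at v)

Sum of angles = 105°. K = 360° - 105° = 255°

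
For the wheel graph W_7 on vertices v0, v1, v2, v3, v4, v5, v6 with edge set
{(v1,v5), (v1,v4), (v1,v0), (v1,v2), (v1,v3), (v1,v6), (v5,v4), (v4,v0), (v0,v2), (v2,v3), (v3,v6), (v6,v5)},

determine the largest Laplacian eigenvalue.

The wheel W_7 is the join K_1 ∨ C_6 (a hub joined to every vertex of a cycle of length 6). For a join G ∨ H (G on p vertices, H on q vertices) the Laplacian spectrum is 0, p+q, the eigenvalues of L(G) other than one 0 each shifted by +q, and the eigenvalues of L(H) other than one 0 each shifted by +p. With G = K_1 (p = 1, nothing left after dropping its 0) and H = C_6 (q = 6, eigenvalues 2 − 2cos(2πk/6), k = 0, …, 5; drop k = 0), the spectrum of W_7 is 0, 7, and 1 + (2 − 2cos(2πk/6)) = 3 − 2cos(2πk/6) for k = 1, …, 5:
k=1: 3 − 2cos(π/3) = 2.0; k=2: 3 − 2cos(2π/3) = 4.0; k=3: 3 − 2cos(π) = 5.0; k=4: 3 − 2cos(4π/3) = 4.0; k=5: 3 − 2cos(5π/3) = 2.0.
Laplacian eigenvalues: [0.0, 2.0, 2.0, 4.0, 4.0, 5.0, 7.0]. Largest eigenvalue (spectral radius) = 7.0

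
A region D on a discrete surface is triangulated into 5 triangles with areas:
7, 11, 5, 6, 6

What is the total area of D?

7 + 11 + 5 + 6 + 6 = 35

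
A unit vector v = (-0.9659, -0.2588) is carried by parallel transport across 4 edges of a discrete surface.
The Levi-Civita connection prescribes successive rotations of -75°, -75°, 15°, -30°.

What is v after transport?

Total rotation: (-75°) + (-75°) + 15° + (-30°) = -165°. Final vector: (0.8660, 0.5000)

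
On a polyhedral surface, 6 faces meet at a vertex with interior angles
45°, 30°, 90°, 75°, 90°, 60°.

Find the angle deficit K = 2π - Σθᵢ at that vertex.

Sum of angles = 390°. K = 360° - 390° = -30° = -π/6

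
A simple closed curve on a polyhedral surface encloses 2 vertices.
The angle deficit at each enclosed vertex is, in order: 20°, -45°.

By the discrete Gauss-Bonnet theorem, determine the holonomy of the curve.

Holonomy = total enclosed curvature = 20° + (-45°) = -25°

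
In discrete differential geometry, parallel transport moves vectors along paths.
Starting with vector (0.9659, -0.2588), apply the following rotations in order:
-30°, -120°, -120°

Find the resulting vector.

Total rotation: (-30°) + (-120°) + (-120°) = -270° ≡ 90° (mod 360°). Final vector: (0.2588, 0.9659)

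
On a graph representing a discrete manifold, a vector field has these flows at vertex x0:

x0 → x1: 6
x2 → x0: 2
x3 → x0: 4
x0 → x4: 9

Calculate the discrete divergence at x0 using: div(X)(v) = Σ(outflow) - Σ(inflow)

Divergence = sum of outgoing flows = 6 + (-2) + (-4) + 9 = 9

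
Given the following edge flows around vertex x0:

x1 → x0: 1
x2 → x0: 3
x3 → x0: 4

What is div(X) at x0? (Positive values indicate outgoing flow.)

Divergence = sum of outgoing flows = (-1) + (-3) + (-4) = -8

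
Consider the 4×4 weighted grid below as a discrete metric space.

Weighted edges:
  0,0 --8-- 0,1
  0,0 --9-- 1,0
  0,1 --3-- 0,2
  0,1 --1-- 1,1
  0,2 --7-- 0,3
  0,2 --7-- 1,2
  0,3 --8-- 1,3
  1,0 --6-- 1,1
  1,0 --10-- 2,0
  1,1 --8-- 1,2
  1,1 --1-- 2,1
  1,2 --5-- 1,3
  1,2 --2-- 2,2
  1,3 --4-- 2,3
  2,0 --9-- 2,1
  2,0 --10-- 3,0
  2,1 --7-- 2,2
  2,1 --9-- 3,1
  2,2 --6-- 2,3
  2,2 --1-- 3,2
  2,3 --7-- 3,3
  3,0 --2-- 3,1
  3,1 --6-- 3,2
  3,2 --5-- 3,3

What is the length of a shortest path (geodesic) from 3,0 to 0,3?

Shortest path: 3,0 → 3,1 → 2,1 → 1,1 → 0,1 → 0,2 → 0,3, total weight = 23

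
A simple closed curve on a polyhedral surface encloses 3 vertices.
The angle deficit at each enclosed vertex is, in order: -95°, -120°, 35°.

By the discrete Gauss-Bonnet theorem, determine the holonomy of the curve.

Holonomy = total enclosed curvature = (-95°) + (-120°) + 35° = -180°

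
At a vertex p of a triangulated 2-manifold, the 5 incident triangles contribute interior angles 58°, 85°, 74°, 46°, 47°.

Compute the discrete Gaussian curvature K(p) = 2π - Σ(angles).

Sum of angles = 310°. K = 360° - 310° = 50° = 5π/18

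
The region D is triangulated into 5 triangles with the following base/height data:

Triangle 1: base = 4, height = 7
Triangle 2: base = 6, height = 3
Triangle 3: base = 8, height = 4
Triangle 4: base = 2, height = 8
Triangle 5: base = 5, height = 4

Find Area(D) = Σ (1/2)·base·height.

(1/2)×4×7 + (1/2)×6×3 + (1/2)×8×4 + (1/2)×2×8 + (1/2)×5×4 = 57.0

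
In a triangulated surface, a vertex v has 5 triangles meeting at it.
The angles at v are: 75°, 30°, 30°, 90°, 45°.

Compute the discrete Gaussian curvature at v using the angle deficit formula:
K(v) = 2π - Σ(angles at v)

Sum of angles = 270°. K = 360° - 270° = 90°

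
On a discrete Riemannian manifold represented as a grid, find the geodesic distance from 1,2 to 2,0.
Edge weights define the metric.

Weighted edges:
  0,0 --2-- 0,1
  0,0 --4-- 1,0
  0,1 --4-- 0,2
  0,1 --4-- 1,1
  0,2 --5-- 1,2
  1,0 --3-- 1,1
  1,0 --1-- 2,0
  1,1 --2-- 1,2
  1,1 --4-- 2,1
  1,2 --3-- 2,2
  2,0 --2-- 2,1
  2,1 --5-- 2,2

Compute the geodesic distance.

Shortest path: 1,2 → 1,1 → 1,0 → 2,0, total weight = 6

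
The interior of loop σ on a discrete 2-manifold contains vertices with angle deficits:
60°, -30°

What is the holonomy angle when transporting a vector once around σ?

Holonomy = total enclosed curvature = 60° + (-30°) = 30°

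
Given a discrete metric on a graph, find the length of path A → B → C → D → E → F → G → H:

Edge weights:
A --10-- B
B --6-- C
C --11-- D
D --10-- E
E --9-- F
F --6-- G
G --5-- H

Arc length = 10 + 6 + 11 + 10 + 9 + 6 + 5 = 57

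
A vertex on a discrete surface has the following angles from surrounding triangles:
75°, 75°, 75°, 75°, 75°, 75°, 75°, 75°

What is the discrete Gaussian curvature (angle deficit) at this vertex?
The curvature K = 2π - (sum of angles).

Sum of angles = 600°. K = 360° - 600° = -240° = -4π/3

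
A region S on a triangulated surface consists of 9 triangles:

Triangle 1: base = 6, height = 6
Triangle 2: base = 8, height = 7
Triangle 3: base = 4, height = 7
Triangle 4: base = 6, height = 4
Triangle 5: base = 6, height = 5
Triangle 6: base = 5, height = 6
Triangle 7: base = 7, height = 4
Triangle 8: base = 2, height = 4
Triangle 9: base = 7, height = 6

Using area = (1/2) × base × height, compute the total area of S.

(1/2)×6×6 + (1/2)×8×7 + (1/2)×4×7 + (1/2)×6×4 + (1/2)×6×5 + (1/2)×5×6 + (1/2)×7×4 + (1/2)×2×4 + (1/2)×7×6 = 141.0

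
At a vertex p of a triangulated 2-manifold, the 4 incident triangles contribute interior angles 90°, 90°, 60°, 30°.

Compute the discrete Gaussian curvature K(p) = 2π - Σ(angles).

Sum of angles = 270°. K = 360° - 270° = 90°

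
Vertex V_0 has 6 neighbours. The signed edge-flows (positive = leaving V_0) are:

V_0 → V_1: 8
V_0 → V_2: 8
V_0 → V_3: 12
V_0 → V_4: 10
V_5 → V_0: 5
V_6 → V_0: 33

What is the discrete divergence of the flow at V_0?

Divergence = sum of outgoing flows = 8 + 8 + 12 + 10 + (-5) + (-33) = 0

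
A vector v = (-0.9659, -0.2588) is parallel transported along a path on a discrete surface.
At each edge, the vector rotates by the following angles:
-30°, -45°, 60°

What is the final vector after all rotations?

Total rotation: (-30°) + (-45°) + 60° = -15°. Final vector: (-1, 0)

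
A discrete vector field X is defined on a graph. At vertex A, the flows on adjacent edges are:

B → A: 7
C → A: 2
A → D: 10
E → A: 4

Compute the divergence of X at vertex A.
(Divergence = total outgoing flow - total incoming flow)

Divergence = sum of outgoing flows = (-7) + (-2) + 10 + (-4) = -3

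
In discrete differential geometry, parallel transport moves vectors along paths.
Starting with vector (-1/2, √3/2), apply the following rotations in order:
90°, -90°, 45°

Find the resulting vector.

Total rotation: 90° + (-90°) + 45° = 45°. Final vector: (-0.9659, 0.2588)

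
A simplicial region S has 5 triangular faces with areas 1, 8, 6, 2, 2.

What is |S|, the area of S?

1 + 8 + 6 + 2 + 2 = 19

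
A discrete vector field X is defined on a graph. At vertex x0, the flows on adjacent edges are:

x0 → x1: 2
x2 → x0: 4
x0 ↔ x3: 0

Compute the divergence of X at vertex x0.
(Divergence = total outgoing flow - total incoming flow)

Divergence = sum of outgoing flows = 2 + (-4) + 0 = -2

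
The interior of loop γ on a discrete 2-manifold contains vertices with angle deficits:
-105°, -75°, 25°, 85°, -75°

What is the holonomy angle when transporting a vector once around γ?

Holonomy = total enclosed curvature = (-105°) + (-75°) + 25° + 85° + (-75°) = -145°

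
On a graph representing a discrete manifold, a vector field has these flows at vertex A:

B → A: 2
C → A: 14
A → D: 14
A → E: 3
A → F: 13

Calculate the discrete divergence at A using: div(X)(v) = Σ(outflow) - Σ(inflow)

Divergence = sum of outgoing flows = (-2) + (-14) + 14 + 3 + 13 = 14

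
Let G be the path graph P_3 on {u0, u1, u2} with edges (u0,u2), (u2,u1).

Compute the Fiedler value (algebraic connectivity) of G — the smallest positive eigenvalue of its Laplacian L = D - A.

The path graph P_n has Laplacian eigenvalues λ_k = 2 − 2cos(kπ/n), k = 0, 1, …, n−1. Here n = 3:
k=0: 2 − 2cos(0) = 0.0; k=1: 2 − 2cos(π/3) = 1.0; k=2: 2 − 2cos(2π/3) = 3.0.
Laplacian eigenvalues: [0.0, 1.0, 3.0]. Algebraic connectivity (smallest non-zero eigenvalue) = 1.0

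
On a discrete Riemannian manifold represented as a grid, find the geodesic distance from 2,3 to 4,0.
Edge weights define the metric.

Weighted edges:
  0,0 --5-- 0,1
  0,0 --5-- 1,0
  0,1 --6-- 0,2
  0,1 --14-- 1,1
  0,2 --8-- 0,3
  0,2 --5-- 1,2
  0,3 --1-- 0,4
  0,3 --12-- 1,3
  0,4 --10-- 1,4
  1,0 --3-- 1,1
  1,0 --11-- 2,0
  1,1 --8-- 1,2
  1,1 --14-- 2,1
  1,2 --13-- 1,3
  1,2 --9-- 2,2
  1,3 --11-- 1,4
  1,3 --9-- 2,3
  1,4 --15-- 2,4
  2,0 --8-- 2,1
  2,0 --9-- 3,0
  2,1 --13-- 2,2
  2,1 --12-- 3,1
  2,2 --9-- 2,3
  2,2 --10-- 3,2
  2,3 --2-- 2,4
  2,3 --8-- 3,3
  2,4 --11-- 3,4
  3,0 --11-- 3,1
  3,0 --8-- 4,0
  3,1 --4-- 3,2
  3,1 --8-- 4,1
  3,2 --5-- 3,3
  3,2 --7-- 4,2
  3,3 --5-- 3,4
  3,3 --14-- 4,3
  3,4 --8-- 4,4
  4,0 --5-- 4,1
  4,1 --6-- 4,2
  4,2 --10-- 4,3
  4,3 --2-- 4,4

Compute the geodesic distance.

Shortest path: 2,3 → 3,3 → 3,2 → 3,1 → 4,1 → 4,0, total weight = 30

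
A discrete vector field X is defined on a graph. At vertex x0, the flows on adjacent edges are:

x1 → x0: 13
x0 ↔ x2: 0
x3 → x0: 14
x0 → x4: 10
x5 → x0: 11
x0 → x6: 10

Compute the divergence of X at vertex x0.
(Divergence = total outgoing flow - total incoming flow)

Divergence = sum of outgoing flows = (-13) + 0 + (-14) + 10 + (-11) + 10 = -18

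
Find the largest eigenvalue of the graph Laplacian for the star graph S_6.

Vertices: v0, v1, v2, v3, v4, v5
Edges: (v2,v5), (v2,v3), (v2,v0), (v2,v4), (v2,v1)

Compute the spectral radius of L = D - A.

The star S_6 is the complete bipartite graph K_{1,5} (one hub of degree 5, 5 leaves of degree 1). The Laplacian spectrum of K_{p,q} is 0, p (multiplicity q−1), q (multiplicity p−1), p+q. With p = 1, q = 5: 0 once, 1 with multiplicity 4, and 6 once. (Check: trace L = sum of degrees = 10 = 4·1 + 6.)
Laplacian eigenvalues: [0.0, 1.0, 1.0, 1.0, 1.0, 6.0]. Largest eigenvalue (spectral radius) = 6.0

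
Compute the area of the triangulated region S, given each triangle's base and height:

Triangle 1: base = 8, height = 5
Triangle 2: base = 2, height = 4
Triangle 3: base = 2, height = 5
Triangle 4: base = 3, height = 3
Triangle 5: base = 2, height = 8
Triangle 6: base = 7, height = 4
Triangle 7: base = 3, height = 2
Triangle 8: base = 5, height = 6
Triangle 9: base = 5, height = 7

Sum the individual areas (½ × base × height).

(1/2)×8×5 + (1/2)×2×4 + (1/2)×2×5 + (1/2)×3×3 + (1/2)×2×8 + (1/2)×7×4 + (1/2)×3×2 + (1/2)×5×6 + (1/2)×5×7 = 91.0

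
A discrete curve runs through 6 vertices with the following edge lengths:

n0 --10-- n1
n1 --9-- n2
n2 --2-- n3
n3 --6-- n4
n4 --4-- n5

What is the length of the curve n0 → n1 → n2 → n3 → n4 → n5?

Arc length = 10 + 9 + 2 + 6 + 4 = 31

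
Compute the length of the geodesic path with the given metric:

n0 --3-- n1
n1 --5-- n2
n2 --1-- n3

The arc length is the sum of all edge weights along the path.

Arc length = 3 + 5 + 1 = 9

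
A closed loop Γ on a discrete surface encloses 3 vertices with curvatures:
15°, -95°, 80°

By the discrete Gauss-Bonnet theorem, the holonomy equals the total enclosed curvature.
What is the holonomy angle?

Holonomy = total enclosed curvature = 15° + (-95°) + 80° = 0°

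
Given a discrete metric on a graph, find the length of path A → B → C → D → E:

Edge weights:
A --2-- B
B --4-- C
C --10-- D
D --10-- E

Arc length = 2 + 4 + 10 + 10 = 26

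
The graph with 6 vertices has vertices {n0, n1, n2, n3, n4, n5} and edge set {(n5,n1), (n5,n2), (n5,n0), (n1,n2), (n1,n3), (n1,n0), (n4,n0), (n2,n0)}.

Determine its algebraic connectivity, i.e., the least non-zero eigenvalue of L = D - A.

Degrees: deg(n0) = 4, deg(n1) = 4, deg(n2) = 3, deg(n3) = 1, deg(n4) = 1, deg(n5) = 3.
L = D − A with rows/columns ordered (n0, n1, n2, n3, n4, n5):
  [ 4, -1, -1,  0, -1, -1]
  [-1,  4, -1, -1,  0, -1]
  [-1, -1,  3,  0,  0, -1]
  [ 0, -1,  0,  1,  0,  0]
  [-1,  0,  0,  0,  1,  0]
  [-1, -1, -1,  0,  0,  3]
Characteristic polynomial: det(λI − L) = λ(λ² − 6λ + 4)(λ² − 6λ + 6)(λ − 4).
Roots: λ = 0; (λ² − 6λ + 4) = 0 ⇒ λ = 3 ± √5 ≈ 0.7639, 5.2361; (λ² − 6λ + 6) = 0 ⇒ λ = 3 ± √3 ≈ 1.2679, 4.7321; (λ − 4) = 0 ⇒ λ = 4.
(Check: the roots sum (with multiplicity) to 16, matching trace L = Σdeg = 2·8 = 16.)
Laplacian eigenvalues: [0.0, 0.7639, 1.2679, 4.0, 4.7321, 5.2361]. Algebraic connectivity (smallest non-zero eigenvalue) = 0.7639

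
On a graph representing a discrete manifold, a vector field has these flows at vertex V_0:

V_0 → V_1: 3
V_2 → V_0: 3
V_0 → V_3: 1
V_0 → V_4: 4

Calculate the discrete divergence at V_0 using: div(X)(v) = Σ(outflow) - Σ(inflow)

Divergence = sum of outgoing flows = 3 + (-3) + 1 + 4 = 5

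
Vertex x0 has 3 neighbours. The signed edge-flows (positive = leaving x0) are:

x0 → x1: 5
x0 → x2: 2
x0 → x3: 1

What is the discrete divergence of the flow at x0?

Divergence = sum of outgoing flows = 5 + 2 + 1 = 8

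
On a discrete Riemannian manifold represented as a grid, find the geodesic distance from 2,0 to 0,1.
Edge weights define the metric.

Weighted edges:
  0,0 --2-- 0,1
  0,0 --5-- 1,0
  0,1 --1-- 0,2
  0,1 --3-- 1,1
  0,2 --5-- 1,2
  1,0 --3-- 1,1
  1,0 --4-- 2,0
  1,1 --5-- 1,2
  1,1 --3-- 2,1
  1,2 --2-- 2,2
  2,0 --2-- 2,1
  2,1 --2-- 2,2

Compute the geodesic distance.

Shortest path: 2,0 → 2,1 → 1,1 → 0,1, total weight = 8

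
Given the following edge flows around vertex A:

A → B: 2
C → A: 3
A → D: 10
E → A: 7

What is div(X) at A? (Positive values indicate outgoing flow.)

Divergence = sum of outgoing flows = 2 + (-3) + 10 + (-7) = 2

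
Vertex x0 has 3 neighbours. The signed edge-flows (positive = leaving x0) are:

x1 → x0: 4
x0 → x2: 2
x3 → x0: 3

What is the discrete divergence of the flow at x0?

Divergence = sum of outgoing flows = (-4) + 2 + (-3) = -5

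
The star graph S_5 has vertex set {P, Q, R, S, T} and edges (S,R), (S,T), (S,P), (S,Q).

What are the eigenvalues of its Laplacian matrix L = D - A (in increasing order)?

The star S_5 is the complete bipartite graph K_{1,4} (one hub of degree 4, 4 leaves of degree 1). The Laplacian spectrum of K_{p,q} is 0, p (multiplicity q−1), q (multiplicity p−1), p+q. With p = 1, q = 4: 0 once, 1 with multiplicity 3, and 5 once. (Check: trace L = sum of degrees = 8 = 3·1 + 5.)
Laplacian eigenvalues (increasing order): [0.0, 1.0, 1.0, 1.0, 5.0]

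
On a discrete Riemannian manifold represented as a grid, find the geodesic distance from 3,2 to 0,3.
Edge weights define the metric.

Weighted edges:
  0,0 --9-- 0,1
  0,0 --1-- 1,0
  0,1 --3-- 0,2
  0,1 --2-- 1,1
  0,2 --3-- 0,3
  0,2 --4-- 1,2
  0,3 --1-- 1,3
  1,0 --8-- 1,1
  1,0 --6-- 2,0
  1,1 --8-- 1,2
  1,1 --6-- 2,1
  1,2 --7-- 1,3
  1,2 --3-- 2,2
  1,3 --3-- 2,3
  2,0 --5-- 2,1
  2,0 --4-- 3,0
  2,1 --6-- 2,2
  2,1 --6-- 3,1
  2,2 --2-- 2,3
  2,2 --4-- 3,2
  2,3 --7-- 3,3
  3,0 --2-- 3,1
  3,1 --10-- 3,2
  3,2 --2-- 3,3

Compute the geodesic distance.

Shortest path: 3,2 → 2,2 → 2,3 → 1,3 → 0,3, total weight = 10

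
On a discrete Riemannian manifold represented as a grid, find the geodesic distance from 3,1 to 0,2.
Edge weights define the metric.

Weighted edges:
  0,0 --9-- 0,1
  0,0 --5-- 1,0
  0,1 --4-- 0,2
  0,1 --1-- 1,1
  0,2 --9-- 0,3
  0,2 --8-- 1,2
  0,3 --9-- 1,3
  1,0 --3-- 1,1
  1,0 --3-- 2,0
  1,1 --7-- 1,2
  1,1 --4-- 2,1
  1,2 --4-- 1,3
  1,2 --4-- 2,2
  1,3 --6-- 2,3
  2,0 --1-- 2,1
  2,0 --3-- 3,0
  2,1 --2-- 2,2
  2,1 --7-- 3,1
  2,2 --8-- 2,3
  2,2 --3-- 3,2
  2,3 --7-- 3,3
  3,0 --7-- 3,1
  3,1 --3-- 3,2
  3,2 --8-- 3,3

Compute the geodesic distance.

Shortest path: 3,1 → 2,1 → 1,1 → 0,1 → 0,2, total weight = 16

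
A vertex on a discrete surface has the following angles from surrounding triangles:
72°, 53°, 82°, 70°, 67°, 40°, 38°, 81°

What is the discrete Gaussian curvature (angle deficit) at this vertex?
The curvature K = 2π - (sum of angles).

Sum of angles = 503°. K = 360° - 503° = -143° = -143π/180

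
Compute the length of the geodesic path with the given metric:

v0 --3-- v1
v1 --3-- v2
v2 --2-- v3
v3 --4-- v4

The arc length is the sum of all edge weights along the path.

Arc length = 3 + 3 + 2 + 4 = 12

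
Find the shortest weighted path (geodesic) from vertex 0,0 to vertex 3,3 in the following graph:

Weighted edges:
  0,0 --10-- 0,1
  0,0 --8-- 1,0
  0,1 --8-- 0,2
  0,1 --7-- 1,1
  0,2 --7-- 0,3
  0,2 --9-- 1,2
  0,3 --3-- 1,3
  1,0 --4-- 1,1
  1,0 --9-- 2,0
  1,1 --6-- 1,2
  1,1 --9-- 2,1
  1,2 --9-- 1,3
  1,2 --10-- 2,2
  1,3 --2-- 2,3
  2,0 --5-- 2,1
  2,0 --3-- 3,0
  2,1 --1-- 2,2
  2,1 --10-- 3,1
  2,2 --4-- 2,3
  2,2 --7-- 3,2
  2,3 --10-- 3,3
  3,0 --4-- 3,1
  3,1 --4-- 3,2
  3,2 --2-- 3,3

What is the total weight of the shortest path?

Shortest path: 0,0 → 1,0 → 2,0 → 3,0 → 3,1 → 3,2 → 3,3, total weight = 30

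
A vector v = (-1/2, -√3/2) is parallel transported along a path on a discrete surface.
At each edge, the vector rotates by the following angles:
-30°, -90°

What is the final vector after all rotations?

Total rotation: (-30°) + (-90°) = -120°. Final vector: (-0.5000, 0.8660)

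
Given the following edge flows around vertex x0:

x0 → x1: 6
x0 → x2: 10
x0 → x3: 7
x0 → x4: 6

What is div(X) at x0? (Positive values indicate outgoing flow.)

Divergence = sum of outgoing flows = 6 + 10 + 7 + 6 = 29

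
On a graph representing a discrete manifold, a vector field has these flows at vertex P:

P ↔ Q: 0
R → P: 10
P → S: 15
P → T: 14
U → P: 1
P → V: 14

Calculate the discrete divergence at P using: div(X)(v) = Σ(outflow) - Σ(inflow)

Divergence = sum of outgoing flows = 0 + (-10) + 15 + 14 + (-1) + 14 = 32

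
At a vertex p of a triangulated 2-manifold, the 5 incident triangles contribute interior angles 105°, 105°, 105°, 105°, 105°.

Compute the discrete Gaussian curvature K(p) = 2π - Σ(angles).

Sum of angles = 525°. K = 360° - 525° = -165°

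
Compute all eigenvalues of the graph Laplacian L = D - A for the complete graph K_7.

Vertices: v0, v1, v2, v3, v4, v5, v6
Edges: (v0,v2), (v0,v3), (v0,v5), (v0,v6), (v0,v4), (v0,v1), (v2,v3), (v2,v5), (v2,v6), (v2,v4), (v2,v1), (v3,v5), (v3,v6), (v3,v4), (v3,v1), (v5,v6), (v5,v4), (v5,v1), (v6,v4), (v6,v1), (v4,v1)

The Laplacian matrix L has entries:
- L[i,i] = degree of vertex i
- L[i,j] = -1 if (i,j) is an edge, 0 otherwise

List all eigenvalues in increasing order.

For the complete graph K_n, L = nI − J (J = all-ones matrix). J has eigenvalues n (once, eigenvector 𝟙) and 0 (multiplicity n−1), so L has eigenvalues 0 (once) and n (multiplicity n−1). Here n = 7: eigenvalue 0 once and 7 with multiplicity 6.
Laplacian eigenvalues (increasing order): [0.0, 7.0, 7.0, 7.0, 7.0, 7.0, 7.0]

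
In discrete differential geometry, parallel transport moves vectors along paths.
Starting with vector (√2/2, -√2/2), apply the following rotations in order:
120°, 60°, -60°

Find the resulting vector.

Total rotation: 120° + 60° + (-60°) = 120°. Final vector: (0.2588, 0.9659)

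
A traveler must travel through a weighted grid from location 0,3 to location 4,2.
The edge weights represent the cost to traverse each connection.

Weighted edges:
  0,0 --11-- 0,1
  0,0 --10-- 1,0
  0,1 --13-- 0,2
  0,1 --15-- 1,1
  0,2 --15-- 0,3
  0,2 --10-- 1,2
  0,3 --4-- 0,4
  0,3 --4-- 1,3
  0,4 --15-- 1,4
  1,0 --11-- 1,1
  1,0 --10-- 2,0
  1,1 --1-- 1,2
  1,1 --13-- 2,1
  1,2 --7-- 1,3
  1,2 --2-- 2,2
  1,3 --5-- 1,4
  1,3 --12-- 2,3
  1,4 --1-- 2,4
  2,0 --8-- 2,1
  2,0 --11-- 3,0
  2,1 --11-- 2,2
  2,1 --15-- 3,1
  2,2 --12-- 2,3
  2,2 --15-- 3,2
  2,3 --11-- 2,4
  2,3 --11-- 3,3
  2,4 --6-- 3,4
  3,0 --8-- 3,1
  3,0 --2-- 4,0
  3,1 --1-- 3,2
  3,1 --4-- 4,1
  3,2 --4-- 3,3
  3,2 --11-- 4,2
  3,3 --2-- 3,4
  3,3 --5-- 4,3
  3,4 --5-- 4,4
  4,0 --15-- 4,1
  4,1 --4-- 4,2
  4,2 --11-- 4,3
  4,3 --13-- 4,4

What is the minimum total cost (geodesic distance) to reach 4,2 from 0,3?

Shortest path: 0,3 → 1,3 → 1,4 → 2,4 → 3,4 → 3,3 → 3,2 → 3,1 → 4,1 → 4,2, total weight = 31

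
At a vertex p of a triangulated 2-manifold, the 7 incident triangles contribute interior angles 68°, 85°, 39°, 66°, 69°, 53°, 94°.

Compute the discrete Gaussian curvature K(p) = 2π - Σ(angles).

Sum of angles = 474°. K = 360° - 474° = -114° = -19π/30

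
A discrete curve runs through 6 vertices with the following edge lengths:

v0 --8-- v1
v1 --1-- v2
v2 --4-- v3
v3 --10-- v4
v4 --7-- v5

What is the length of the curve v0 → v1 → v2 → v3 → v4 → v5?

Arc length = 8 + 1 + 4 + 10 + 7 = 30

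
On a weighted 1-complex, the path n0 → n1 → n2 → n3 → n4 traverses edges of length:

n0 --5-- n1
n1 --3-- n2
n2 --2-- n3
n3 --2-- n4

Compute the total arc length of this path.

Arc length = 5 + 3 + 2 + 2 = 12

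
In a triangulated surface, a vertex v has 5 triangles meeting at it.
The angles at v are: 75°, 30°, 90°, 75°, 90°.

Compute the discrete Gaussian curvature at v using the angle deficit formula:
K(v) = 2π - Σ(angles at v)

Sum of angles = 360°. K = 360° - 360° = 0°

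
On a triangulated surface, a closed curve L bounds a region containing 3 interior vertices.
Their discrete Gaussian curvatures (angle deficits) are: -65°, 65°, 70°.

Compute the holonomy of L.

Holonomy = total enclosed curvature = (-65°) + 65° + 70° = 70°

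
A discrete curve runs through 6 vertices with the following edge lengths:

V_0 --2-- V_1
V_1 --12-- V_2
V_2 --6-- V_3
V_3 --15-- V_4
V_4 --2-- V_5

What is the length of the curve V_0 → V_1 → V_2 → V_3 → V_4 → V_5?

Arc length = 2 + 12 + 6 + 15 + 2 = 37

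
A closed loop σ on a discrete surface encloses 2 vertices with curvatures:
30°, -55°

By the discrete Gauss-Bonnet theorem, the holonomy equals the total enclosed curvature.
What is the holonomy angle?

Holonomy = total enclosed curvature = 30° + (-55°) = -25°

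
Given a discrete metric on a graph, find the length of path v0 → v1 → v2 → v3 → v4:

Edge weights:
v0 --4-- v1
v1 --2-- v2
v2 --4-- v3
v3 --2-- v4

Arc length = 4 + 2 + 4 + 2 = 12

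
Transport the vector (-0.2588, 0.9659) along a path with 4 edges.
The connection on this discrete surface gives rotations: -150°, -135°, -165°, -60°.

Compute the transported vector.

Total rotation: (-150°) + (-135°) + (-165°) + (-60°) = -510° ≡ -150° (mod 360°). Final vector: (0.7071, -0.7071)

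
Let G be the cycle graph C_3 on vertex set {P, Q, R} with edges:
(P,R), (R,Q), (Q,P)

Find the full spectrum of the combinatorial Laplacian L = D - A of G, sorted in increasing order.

The cycle graph C_n has Laplacian eigenvalues λ_k = 2 − 2cos(2πk/n), k = 0, 1, …, n−1. Here n = 3:
k=0: 2 − 2cos(0) = 0.0; k=1: 2 − 2cos(2π/3) = 3.0; k=2: 2 − 2cos(4π/3) = 3.0.
Laplacian eigenvalues (increasing order): [0.0, 3.0, 3.0]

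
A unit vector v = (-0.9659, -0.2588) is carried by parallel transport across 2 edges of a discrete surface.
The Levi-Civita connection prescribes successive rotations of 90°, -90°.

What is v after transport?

Total rotation: 90° + (-90°) = 0°. Final vector: (-0.9659, -0.2588)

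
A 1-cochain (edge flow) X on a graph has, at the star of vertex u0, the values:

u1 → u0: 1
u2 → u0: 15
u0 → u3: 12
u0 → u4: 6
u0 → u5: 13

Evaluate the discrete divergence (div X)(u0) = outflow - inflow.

Divergence = sum of outgoing flows = (-1) + (-15) + 12 + 6 + 13 = 15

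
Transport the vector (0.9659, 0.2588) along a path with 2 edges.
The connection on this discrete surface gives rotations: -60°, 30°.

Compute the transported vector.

Total rotation: (-60°) + 30° = -30°. Final vector: (0.9659, -0.2588)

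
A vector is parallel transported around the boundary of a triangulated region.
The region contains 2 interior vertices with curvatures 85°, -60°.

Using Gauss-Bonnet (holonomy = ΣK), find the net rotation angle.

Holonomy = total enclosed curvature = 85° + (-60°) = 25°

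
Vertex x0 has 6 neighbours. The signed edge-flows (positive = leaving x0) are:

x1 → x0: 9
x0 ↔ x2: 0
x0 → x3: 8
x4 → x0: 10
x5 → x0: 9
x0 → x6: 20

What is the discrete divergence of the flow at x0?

Divergence = sum of outgoing flows = (-9) + 0 + 8 + (-10) + (-9) + 20 = 0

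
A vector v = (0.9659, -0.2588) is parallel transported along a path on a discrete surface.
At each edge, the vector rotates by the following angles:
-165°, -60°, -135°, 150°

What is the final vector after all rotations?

Total rotation: (-165°) + (-60°) + (-135°) + 150° = -210° ≡ 150° (mod 360°). Final vector: (-0.7071, 0.7071)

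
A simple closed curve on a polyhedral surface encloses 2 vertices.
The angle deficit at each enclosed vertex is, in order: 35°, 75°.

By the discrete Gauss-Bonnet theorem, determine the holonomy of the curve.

Holonomy = total enclosed curvature = 35° + 75° = 110°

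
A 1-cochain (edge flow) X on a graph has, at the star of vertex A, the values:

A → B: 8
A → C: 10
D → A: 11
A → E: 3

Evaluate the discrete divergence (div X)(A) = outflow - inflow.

Divergence = sum of outgoing flows = 8 + 10 + (-11) + 3 = 10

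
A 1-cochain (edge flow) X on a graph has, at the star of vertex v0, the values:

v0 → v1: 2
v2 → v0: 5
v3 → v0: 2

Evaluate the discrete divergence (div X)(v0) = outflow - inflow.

Divergence = sum of outgoing flows = 2 + (-5) + (-2) = -5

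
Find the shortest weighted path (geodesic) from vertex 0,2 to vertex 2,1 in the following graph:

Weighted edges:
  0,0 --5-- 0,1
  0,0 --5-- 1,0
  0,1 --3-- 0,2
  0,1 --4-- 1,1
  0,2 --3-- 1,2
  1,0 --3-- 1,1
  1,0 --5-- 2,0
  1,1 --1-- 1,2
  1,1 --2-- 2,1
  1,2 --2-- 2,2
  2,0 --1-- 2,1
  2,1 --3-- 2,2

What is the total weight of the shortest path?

Shortest path: 0,2 → 1,2 → 1,1 → 2,1, total weight = 6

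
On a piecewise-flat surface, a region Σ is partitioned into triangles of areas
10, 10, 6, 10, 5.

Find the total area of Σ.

10 + 10 + 6 + 10 + 5 = 41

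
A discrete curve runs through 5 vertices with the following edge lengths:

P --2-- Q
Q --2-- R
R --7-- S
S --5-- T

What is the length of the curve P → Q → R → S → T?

Arc length = 2 + 2 + 7 + 5 = 16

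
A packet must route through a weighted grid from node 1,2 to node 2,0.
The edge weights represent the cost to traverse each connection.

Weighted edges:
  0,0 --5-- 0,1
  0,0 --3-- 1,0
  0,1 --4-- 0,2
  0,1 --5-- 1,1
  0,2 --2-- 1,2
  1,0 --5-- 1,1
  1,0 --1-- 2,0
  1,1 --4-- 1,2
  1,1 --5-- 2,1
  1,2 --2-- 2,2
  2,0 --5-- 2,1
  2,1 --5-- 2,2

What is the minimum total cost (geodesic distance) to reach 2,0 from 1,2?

Shortest path: 1,2 → 1,1 → 1,0 → 2,0, total weight = 10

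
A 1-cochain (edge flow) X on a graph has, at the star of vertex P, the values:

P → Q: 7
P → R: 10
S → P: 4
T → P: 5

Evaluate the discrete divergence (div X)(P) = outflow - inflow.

Divergence = sum of outgoing flows = 7 + 10 + (-4) + (-5) = 8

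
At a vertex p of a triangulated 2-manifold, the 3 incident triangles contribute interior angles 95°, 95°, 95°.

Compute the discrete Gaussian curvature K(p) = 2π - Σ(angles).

Sum of angles = 285°. K = 360° - 285° = 75°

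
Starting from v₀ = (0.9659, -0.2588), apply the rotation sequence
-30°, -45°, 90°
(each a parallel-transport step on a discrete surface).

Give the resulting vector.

Total rotation: (-30°) + (-45°) + 90° = 15°. Final vector: (1, 0)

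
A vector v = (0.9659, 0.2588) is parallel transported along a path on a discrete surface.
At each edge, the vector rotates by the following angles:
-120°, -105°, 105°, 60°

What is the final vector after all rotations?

Total rotation: (-120°) + (-105°) + 105° + 60° = -60°. Final vector: (0.7071, -0.7071)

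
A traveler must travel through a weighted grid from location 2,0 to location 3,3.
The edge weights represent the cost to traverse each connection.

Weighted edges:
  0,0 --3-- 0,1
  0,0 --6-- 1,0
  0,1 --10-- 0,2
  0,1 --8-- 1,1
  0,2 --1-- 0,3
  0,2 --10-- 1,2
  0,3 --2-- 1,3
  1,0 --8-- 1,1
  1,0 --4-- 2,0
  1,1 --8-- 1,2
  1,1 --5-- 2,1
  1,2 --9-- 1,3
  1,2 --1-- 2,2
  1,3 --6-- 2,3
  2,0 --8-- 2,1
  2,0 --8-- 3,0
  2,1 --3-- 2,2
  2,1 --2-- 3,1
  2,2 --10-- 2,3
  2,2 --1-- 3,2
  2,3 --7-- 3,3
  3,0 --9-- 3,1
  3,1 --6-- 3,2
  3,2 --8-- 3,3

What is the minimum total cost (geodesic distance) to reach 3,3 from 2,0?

Shortest path: 2,0 → 2,1 → 2,2 → 3,2 → 3,3, total weight = 20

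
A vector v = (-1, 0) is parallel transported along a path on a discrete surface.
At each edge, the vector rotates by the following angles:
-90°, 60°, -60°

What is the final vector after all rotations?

Total rotation: (-90°) + 60° + (-60°) = -90°. Final vector: (0, 1)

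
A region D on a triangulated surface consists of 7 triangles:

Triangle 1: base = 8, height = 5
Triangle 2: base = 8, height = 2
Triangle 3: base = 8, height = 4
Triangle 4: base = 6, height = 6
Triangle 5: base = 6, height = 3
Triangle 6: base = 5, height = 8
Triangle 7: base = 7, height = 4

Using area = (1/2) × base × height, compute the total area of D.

(1/2)×8×5 + (1/2)×8×2 + (1/2)×8×4 + (1/2)×6×6 + (1/2)×6×3 + (1/2)×5×8 + (1/2)×7×4 = 105.0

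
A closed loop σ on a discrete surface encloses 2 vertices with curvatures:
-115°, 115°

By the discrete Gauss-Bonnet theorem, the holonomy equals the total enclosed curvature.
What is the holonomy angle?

Holonomy = total enclosed curvature = (-115°) + 115° = 0°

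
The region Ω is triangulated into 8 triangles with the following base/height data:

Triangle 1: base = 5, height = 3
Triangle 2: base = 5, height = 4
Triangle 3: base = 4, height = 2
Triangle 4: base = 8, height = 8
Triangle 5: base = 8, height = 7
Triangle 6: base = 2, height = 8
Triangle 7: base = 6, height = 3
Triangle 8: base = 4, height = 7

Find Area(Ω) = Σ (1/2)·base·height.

(1/2)×5×3 + (1/2)×5×4 + (1/2)×4×2 + (1/2)×8×8 + (1/2)×8×7 + (1/2)×2×8 + (1/2)×6×3 + (1/2)×4×7 = 112.5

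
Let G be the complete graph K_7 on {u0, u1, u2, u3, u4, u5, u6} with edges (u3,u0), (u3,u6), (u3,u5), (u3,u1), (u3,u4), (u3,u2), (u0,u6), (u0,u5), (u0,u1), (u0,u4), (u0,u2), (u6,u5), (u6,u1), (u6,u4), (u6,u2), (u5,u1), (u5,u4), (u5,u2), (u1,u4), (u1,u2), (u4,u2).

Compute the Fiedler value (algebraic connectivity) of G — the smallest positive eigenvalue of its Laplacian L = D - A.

For the complete graph K_n, L = nI − J (J = all-ones matrix). J has eigenvalues n (once, eigenvector 𝟙) and 0 (multiplicity n−1), so L has eigenvalues 0 (once) and n (multiplicity n−1). Here n = 7: eigenvalue 0 once and 7 with multiplicity 6.
Laplacian eigenvalues: [0.0, 7.0, 7.0, 7.0, 7.0, 7.0, 7.0]. Algebraic connectivity (smallest non-zero eigenvalue) = 7.0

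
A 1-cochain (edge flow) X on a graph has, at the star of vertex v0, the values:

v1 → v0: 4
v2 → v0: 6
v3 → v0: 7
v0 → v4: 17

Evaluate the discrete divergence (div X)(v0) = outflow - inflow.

Divergence = sum of outgoing flows = (-4) + (-6) + (-7) + 17 = 0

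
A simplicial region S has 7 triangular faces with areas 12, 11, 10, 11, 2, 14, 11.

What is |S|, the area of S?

12 + 11 + 10 + 11 + 2 + 14 + 11 = 71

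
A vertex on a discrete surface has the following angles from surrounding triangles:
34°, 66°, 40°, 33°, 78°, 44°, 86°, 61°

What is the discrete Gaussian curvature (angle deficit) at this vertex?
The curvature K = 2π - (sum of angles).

Sum of angles = 442°. K = 360° - 442° = -82° = -41π/90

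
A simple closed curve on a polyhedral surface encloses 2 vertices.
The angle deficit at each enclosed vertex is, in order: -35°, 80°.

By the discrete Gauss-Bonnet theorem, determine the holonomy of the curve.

Holonomy = total enclosed curvature = (-35°) + 80° = 45°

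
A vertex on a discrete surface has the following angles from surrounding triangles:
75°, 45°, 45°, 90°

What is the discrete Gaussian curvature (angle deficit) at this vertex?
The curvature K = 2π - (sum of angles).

Sum of angles = 255°. K = 360° - 255° = 105°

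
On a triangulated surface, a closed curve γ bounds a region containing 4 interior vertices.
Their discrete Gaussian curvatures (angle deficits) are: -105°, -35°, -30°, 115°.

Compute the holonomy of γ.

Holonomy = total enclosed curvature = (-105°) + (-35°) + (-30°) + 115° = -55°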